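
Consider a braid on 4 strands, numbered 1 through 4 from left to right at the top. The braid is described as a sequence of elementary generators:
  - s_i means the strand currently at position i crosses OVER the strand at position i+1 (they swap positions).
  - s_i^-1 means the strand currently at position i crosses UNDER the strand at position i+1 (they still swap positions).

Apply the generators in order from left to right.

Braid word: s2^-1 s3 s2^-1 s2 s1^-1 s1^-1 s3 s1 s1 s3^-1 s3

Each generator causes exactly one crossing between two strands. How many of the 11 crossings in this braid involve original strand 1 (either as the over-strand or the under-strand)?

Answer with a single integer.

Answer: 4

Derivation:
Gen 1: crossing 2x3. Involves strand 1? no. Count so far: 0
Gen 2: crossing 2x4. Involves strand 1? no. Count so far: 0
Gen 3: crossing 3x4. Involves strand 1? no. Count so far: 0
Gen 4: crossing 4x3. Involves strand 1? no. Count so far: 0
Gen 5: crossing 1x3. Involves strand 1? yes. Count so far: 1
Gen 6: crossing 3x1. Involves strand 1? yes. Count so far: 2
Gen 7: crossing 4x2. Involves strand 1? no. Count so far: 2
Gen 8: crossing 1x3. Involves strand 1? yes. Count so far: 3
Gen 9: crossing 3x1. Involves strand 1? yes. Count so far: 4
Gen 10: crossing 2x4. Involves strand 1? no. Count so far: 4
Gen 11: crossing 4x2. Involves strand 1? no. Count so far: 4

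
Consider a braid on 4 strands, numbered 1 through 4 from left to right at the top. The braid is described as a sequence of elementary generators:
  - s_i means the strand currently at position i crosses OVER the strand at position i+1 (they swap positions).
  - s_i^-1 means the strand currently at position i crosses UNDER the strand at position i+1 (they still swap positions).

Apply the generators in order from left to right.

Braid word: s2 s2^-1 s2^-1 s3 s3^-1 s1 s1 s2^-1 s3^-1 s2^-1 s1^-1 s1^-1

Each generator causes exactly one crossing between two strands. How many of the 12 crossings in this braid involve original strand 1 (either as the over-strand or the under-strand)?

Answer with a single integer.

Answer: 4

Derivation:
Gen 1: crossing 2x3. Involves strand 1? no. Count so far: 0
Gen 2: crossing 3x2. Involves strand 1? no. Count so far: 0
Gen 3: crossing 2x3. Involves strand 1? no. Count so far: 0
Gen 4: crossing 2x4. Involves strand 1? no. Count so far: 0
Gen 5: crossing 4x2. Involves strand 1? no. Count so far: 0
Gen 6: crossing 1x3. Involves strand 1? yes. Count so far: 1
Gen 7: crossing 3x1. Involves strand 1? yes. Count so far: 2
Gen 8: crossing 3x2. Involves strand 1? no. Count so far: 2
Gen 9: crossing 3x4. Involves strand 1? no. Count so far: 2
Gen 10: crossing 2x4. Involves strand 1? no. Count so far: 2
Gen 11: crossing 1x4. Involves strand 1? yes. Count so far: 3
Gen 12: crossing 4x1. Involves strand 1? yes. Count so far: 4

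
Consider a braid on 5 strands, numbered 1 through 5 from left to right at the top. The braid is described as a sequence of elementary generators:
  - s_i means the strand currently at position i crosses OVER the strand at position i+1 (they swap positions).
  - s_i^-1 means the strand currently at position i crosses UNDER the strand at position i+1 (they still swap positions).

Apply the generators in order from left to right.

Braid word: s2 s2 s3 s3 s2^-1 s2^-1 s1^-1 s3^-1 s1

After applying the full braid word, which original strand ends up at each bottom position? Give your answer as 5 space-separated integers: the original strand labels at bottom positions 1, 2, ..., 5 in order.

Gen 1 (s2): strand 2 crosses over strand 3. Perm now: [1 3 2 4 5]
Gen 2 (s2): strand 3 crosses over strand 2. Perm now: [1 2 3 4 5]
Gen 3 (s3): strand 3 crosses over strand 4. Perm now: [1 2 4 3 5]
Gen 4 (s3): strand 4 crosses over strand 3. Perm now: [1 2 3 4 5]
Gen 5 (s2^-1): strand 2 crosses under strand 3. Perm now: [1 3 2 4 5]
Gen 6 (s2^-1): strand 3 crosses under strand 2. Perm now: [1 2 3 4 5]
Gen 7 (s1^-1): strand 1 crosses under strand 2. Perm now: [2 1 3 4 5]
Gen 8 (s3^-1): strand 3 crosses under strand 4. Perm now: [2 1 4 3 5]
Gen 9 (s1): strand 2 crosses over strand 1. Perm now: [1 2 4 3 5]

Answer: 1 2 4 3 5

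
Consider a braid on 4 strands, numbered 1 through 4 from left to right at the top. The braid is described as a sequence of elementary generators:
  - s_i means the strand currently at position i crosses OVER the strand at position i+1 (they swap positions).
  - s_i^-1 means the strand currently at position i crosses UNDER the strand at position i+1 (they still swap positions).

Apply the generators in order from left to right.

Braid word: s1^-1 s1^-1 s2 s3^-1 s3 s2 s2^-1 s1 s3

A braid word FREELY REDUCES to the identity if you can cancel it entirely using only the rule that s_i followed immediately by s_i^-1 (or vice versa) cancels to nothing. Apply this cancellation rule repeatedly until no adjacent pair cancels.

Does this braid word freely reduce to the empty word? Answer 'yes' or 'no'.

Gen 1 (s1^-1): push. Stack: [s1^-1]
Gen 2 (s1^-1): push. Stack: [s1^-1 s1^-1]
Gen 3 (s2): push. Stack: [s1^-1 s1^-1 s2]
Gen 4 (s3^-1): push. Stack: [s1^-1 s1^-1 s2 s3^-1]
Gen 5 (s3): cancels prior s3^-1. Stack: [s1^-1 s1^-1 s2]
Gen 6 (s2): push. Stack: [s1^-1 s1^-1 s2 s2]
Gen 7 (s2^-1): cancels prior s2. Stack: [s1^-1 s1^-1 s2]
Gen 8 (s1): push. Stack: [s1^-1 s1^-1 s2 s1]
Gen 9 (s3): push. Stack: [s1^-1 s1^-1 s2 s1 s3]
Reduced word: s1^-1 s1^-1 s2 s1 s3

Answer: no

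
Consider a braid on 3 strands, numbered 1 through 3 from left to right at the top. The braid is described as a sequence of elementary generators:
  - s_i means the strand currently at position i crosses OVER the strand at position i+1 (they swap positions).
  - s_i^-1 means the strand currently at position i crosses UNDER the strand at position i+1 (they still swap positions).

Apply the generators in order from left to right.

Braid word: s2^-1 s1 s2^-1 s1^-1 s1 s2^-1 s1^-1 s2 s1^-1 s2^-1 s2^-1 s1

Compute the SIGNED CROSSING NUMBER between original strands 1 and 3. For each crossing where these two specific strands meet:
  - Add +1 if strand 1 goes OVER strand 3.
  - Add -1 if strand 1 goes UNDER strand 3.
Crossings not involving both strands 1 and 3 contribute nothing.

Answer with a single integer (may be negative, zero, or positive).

Answer: 2

Derivation:
Gen 1: crossing 2x3. Both 1&3? no. Sum: 0
Gen 2: 1 over 3. Both 1&3? yes. Contrib: +1. Sum: 1
Gen 3: crossing 1x2. Both 1&3? no. Sum: 1
Gen 4: crossing 3x2. Both 1&3? no. Sum: 1
Gen 5: crossing 2x3. Both 1&3? no. Sum: 1
Gen 6: crossing 2x1. Both 1&3? no. Sum: 1
Gen 7: 3 under 1. Both 1&3? yes. Contrib: +1. Sum: 2
Gen 8: crossing 3x2. Both 1&3? no. Sum: 2
Gen 9: crossing 1x2. Both 1&3? no. Sum: 2
Gen 10: 1 under 3. Both 1&3? yes. Contrib: -1. Sum: 1
Gen 11: 3 under 1. Both 1&3? yes. Contrib: +1. Sum: 2
Gen 12: crossing 2x1. Both 1&3? no. Sum: 2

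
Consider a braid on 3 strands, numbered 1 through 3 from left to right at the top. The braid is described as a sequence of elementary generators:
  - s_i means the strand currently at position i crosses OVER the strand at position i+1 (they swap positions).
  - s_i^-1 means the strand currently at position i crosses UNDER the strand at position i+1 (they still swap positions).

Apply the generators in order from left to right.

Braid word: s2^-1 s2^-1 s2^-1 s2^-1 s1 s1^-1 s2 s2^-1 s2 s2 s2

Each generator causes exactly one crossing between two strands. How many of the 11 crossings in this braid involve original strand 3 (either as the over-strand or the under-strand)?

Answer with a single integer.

Gen 1: crossing 2x3. Involves strand 3? yes. Count so far: 1
Gen 2: crossing 3x2. Involves strand 3? yes. Count so far: 2
Gen 3: crossing 2x3. Involves strand 3? yes. Count so far: 3
Gen 4: crossing 3x2. Involves strand 3? yes. Count so far: 4
Gen 5: crossing 1x2. Involves strand 3? no. Count so far: 4
Gen 6: crossing 2x1. Involves strand 3? no. Count so far: 4
Gen 7: crossing 2x3. Involves strand 3? yes. Count so far: 5
Gen 8: crossing 3x2. Involves strand 3? yes. Count so far: 6
Gen 9: crossing 2x3. Involves strand 3? yes. Count so far: 7
Gen 10: crossing 3x2. Involves strand 3? yes. Count so far: 8
Gen 11: crossing 2x3. Involves strand 3? yes. Count so far: 9

Answer: 9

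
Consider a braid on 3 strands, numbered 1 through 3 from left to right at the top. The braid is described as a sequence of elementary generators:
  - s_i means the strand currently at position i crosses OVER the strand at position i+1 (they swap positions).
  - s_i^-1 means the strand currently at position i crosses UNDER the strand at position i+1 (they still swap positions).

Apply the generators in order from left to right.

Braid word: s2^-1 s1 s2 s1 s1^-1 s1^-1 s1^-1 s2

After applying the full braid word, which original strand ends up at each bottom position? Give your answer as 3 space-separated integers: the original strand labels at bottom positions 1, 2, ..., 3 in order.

Gen 1 (s2^-1): strand 2 crosses under strand 3. Perm now: [1 3 2]
Gen 2 (s1): strand 1 crosses over strand 3. Perm now: [3 1 2]
Gen 3 (s2): strand 1 crosses over strand 2. Perm now: [3 2 1]
Gen 4 (s1): strand 3 crosses over strand 2. Perm now: [2 3 1]
Gen 5 (s1^-1): strand 2 crosses under strand 3. Perm now: [3 2 1]
Gen 6 (s1^-1): strand 3 crosses under strand 2. Perm now: [2 3 1]
Gen 7 (s1^-1): strand 2 crosses under strand 3. Perm now: [3 2 1]
Gen 8 (s2): strand 2 crosses over strand 1. Perm now: [3 1 2]

Answer: 3 1 2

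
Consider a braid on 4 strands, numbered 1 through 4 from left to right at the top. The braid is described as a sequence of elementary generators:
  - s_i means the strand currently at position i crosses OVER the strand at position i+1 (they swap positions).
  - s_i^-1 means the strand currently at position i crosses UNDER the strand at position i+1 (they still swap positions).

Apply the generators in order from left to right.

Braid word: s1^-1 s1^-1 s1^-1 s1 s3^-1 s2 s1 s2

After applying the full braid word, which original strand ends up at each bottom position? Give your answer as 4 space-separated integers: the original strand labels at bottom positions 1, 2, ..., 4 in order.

Gen 1 (s1^-1): strand 1 crosses under strand 2. Perm now: [2 1 3 4]
Gen 2 (s1^-1): strand 2 crosses under strand 1. Perm now: [1 2 3 4]
Gen 3 (s1^-1): strand 1 crosses under strand 2. Perm now: [2 1 3 4]
Gen 4 (s1): strand 2 crosses over strand 1. Perm now: [1 2 3 4]
Gen 5 (s3^-1): strand 3 crosses under strand 4. Perm now: [1 2 4 3]
Gen 6 (s2): strand 2 crosses over strand 4. Perm now: [1 4 2 3]
Gen 7 (s1): strand 1 crosses over strand 4. Perm now: [4 1 2 3]
Gen 8 (s2): strand 1 crosses over strand 2. Perm now: [4 2 1 3]

Answer: 4 2 1 3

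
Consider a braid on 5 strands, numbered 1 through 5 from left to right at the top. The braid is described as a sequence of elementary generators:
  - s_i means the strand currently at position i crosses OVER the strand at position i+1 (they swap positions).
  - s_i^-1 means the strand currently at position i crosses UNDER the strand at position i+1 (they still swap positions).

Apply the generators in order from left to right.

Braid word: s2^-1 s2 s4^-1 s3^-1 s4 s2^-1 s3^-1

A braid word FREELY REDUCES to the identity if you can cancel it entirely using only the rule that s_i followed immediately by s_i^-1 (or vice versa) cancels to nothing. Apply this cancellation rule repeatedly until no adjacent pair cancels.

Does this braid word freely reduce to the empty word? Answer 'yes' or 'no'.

Answer: no

Derivation:
Gen 1 (s2^-1): push. Stack: [s2^-1]
Gen 2 (s2): cancels prior s2^-1. Stack: []
Gen 3 (s4^-1): push. Stack: [s4^-1]
Gen 4 (s3^-1): push. Stack: [s4^-1 s3^-1]
Gen 5 (s4): push. Stack: [s4^-1 s3^-1 s4]
Gen 6 (s2^-1): push. Stack: [s4^-1 s3^-1 s4 s2^-1]
Gen 7 (s3^-1): push. Stack: [s4^-1 s3^-1 s4 s2^-1 s3^-1]
Reduced word: s4^-1 s3^-1 s4 s2^-1 s3^-1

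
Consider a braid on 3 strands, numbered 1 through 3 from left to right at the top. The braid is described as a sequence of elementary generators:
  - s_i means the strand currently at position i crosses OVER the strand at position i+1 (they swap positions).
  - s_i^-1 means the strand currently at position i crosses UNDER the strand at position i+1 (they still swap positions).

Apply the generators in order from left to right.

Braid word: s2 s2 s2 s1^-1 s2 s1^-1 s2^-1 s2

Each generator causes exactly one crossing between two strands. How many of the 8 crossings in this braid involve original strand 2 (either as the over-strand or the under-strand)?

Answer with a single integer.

Answer: 5

Derivation:
Gen 1: crossing 2x3. Involves strand 2? yes. Count so far: 1
Gen 2: crossing 3x2. Involves strand 2? yes. Count so far: 2
Gen 3: crossing 2x3. Involves strand 2? yes. Count so far: 3
Gen 4: crossing 1x3. Involves strand 2? no. Count so far: 3
Gen 5: crossing 1x2. Involves strand 2? yes. Count so far: 4
Gen 6: crossing 3x2. Involves strand 2? yes. Count so far: 5
Gen 7: crossing 3x1. Involves strand 2? no. Count so far: 5
Gen 8: crossing 1x3. Involves strand 2? no. Count so far: 5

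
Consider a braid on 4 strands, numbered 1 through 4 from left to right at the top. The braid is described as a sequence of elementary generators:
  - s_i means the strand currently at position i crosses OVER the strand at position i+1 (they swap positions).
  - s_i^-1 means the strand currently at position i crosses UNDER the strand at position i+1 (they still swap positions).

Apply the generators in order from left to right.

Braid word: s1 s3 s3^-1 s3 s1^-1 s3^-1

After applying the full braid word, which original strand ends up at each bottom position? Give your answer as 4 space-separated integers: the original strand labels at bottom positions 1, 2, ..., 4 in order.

Gen 1 (s1): strand 1 crosses over strand 2. Perm now: [2 1 3 4]
Gen 2 (s3): strand 3 crosses over strand 4. Perm now: [2 1 4 3]
Gen 3 (s3^-1): strand 4 crosses under strand 3. Perm now: [2 1 3 4]
Gen 4 (s3): strand 3 crosses over strand 4. Perm now: [2 1 4 3]
Gen 5 (s1^-1): strand 2 crosses under strand 1. Perm now: [1 2 4 3]
Gen 6 (s3^-1): strand 4 crosses under strand 3. Perm now: [1 2 3 4]

Answer: 1 2 3 4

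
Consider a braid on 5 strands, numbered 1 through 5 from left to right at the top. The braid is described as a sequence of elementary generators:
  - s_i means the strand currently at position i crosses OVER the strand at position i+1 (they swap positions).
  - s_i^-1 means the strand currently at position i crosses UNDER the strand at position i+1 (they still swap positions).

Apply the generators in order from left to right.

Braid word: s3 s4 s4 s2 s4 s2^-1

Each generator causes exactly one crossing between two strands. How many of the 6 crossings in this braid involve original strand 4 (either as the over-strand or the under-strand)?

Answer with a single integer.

Answer: 3

Derivation:
Gen 1: crossing 3x4. Involves strand 4? yes. Count so far: 1
Gen 2: crossing 3x5. Involves strand 4? no. Count so far: 1
Gen 3: crossing 5x3. Involves strand 4? no. Count so far: 1
Gen 4: crossing 2x4. Involves strand 4? yes. Count so far: 2
Gen 5: crossing 3x5. Involves strand 4? no. Count so far: 2
Gen 6: crossing 4x2. Involves strand 4? yes. Count so far: 3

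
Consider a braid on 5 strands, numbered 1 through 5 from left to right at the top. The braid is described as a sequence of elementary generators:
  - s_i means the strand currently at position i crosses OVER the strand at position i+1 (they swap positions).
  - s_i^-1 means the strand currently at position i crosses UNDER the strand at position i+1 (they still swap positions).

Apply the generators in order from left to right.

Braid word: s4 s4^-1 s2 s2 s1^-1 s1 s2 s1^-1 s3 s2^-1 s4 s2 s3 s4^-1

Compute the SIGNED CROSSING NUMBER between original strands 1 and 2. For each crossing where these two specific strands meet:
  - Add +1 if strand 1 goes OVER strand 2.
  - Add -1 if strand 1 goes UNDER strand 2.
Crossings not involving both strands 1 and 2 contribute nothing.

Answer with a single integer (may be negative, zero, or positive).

Answer: -2

Derivation:
Gen 1: crossing 4x5. Both 1&2? no. Sum: 0
Gen 2: crossing 5x4. Both 1&2? no. Sum: 0
Gen 3: crossing 2x3. Both 1&2? no. Sum: 0
Gen 4: crossing 3x2. Both 1&2? no. Sum: 0
Gen 5: 1 under 2. Both 1&2? yes. Contrib: -1. Sum: -1
Gen 6: 2 over 1. Both 1&2? yes. Contrib: -1. Sum: -2
Gen 7: crossing 2x3. Both 1&2? no. Sum: -2
Gen 8: crossing 1x3. Both 1&2? no. Sum: -2
Gen 9: crossing 2x4. Both 1&2? no. Sum: -2
Gen 10: crossing 1x4. Both 1&2? no. Sum: -2
Gen 11: crossing 2x5. Both 1&2? no. Sum: -2
Gen 12: crossing 4x1. Both 1&2? no. Sum: -2
Gen 13: crossing 4x5. Both 1&2? no. Sum: -2
Gen 14: crossing 4x2. Both 1&2? no. Sum: -2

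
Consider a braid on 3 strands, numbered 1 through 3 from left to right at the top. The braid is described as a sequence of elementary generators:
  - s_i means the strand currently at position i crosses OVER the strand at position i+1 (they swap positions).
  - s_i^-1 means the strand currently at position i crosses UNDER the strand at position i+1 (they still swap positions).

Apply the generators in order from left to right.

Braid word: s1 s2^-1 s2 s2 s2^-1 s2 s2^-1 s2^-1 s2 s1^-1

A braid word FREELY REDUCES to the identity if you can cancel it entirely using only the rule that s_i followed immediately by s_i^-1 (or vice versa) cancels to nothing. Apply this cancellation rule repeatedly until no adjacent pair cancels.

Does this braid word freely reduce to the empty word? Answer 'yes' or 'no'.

Gen 1 (s1): push. Stack: [s1]
Gen 2 (s2^-1): push. Stack: [s1 s2^-1]
Gen 3 (s2): cancels prior s2^-1. Stack: [s1]
Gen 4 (s2): push. Stack: [s1 s2]
Gen 5 (s2^-1): cancels prior s2. Stack: [s1]
Gen 6 (s2): push. Stack: [s1 s2]
Gen 7 (s2^-1): cancels prior s2. Stack: [s1]
Gen 8 (s2^-1): push. Stack: [s1 s2^-1]
Gen 9 (s2): cancels prior s2^-1. Stack: [s1]
Gen 10 (s1^-1): cancels prior s1. Stack: []
Reduced word: (empty)

Answer: yes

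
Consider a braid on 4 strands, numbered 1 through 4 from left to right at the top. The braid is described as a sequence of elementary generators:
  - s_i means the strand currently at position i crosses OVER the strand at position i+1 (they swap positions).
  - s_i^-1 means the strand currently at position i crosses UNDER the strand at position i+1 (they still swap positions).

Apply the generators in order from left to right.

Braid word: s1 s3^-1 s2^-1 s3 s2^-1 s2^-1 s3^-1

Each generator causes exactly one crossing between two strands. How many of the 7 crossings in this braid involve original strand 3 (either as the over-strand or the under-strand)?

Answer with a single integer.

Gen 1: crossing 1x2. Involves strand 3? no. Count so far: 0
Gen 2: crossing 3x4. Involves strand 3? yes. Count so far: 1
Gen 3: crossing 1x4. Involves strand 3? no. Count so far: 1
Gen 4: crossing 1x3. Involves strand 3? yes. Count so far: 2
Gen 5: crossing 4x3. Involves strand 3? yes. Count so far: 3
Gen 6: crossing 3x4. Involves strand 3? yes. Count so far: 4
Gen 7: crossing 3x1. Involves strand 3? yes. Count so far: 5

Answer: 5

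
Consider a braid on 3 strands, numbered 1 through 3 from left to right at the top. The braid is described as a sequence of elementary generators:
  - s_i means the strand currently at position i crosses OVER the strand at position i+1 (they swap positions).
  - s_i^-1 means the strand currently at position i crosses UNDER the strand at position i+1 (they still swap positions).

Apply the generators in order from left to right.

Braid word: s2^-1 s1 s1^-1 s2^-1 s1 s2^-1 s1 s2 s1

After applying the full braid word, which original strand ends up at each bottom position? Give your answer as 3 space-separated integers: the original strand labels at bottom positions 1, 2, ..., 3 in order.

Gen 1 (s2^-1): strand 2 crosses under strand 3. Perm now: [1 3 2]
Gen 2 (s1): strand 1 crosses over strand 3. Perm now: [3 1 2]
Gen 3 (s1^-1): strand 3 crosses under strand 1. Perm now: [1 3 2]
Gen 4 (s2^-1): strand 3 crosses under strand 2. Perm now: [1 2 3]
Gen 5 (s1): strand 1 crosses over strand 2. Perm now: [2 1 3]
Gen 6 (s2^-1): strand 1 crosses under strand 3. Perm now: [2 3 1]
Gen 7 (s1): strand 2 crosses over strand 3. Perm now: [3 2 1]
Gen 8 (s2): strand 2 crosses over strand 1. Perm now: [3 1 2]
Gen 9 (s1): strand 3 crosses over strand 1. Perm now: [1 3 2]

Answer: 1 3 2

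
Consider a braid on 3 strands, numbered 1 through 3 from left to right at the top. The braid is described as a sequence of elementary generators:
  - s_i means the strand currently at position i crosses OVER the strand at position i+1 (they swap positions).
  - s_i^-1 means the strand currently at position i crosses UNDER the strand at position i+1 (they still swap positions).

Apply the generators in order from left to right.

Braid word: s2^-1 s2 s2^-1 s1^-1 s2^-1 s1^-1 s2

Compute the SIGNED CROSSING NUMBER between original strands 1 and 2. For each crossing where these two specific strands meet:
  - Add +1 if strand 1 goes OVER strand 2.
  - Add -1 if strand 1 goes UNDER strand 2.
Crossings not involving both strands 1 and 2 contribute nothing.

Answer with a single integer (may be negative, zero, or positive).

Gen 1: crossing 2x3. Both 1&2? no. Sum: 0
Gen 2: crossing 3x2. Both 1&2? no. Sum: 0
Gen 3: crossing 2x3. Both 1&2? no. Sum: 0
Gen 4: crossing 1x3. Both 1&2? no. Sum: 0
Gen 5: 1 under 2. Both 1&2? yes. Contrib: -1. Sum: -1
Gen 6: crossing 3x2. Both 1&2? no. Sum: -1
Gen 7: crossing 3x1. Both 1&2? no. Sum: -1

Answer: -1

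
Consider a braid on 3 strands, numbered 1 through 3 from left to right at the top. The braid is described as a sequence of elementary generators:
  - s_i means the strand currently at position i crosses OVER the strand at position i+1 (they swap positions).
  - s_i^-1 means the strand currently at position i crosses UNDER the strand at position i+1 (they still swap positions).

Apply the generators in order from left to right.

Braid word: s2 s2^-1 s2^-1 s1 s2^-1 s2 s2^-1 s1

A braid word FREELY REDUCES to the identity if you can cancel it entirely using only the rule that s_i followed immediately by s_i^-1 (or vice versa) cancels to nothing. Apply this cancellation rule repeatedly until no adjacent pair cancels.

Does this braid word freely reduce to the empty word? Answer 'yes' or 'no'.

Gen 1 (s2): push. Stack: [s2]
Gen 2 (s2^-1): cancels prior s2. Stack: []
Gen 3 (s2^-1): push. Stack: [s2^-1]
Gen 4 (s1): push. Stack: [s2^-1 s1]
Gen 5 (s2^-1): push. Stack: [s2^-1 s1 s2^-1]
Gen 6 (s2): cancels prior s2^-1. Stack: [s2^-1 s1]
Gen 7 (s2^-1): push. Stack: [s2^-1 s1 s2^-1]
Gen 8 (s1): push. Stack: [s2^-1 s1 s2^-1 s1]
Reduced word: s2^-1 s1 s2^-1 s1

Answer: no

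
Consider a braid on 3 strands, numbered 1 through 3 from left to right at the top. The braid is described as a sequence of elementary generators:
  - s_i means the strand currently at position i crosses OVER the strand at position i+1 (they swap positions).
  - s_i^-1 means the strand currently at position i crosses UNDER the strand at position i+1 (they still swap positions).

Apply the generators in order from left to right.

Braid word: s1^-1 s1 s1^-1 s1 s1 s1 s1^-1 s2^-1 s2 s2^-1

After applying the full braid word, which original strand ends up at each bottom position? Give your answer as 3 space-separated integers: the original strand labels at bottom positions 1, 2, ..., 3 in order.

Answer: 2 3 1

Derivation:
Gen 1 (s1^-1): strand 1 crosses under strand 2. Perm now: [2 1 3]
Gen 2 (s1): strand 2 crosses over strand 1. Perm now: [1 2 3]
Gen 3 (s1^-1): strand 1 crosses under strand 2. Perm now: [2 1 3]
Gen 4 (s1): strand 2 crosses over strand 1. Perm now: [1 2 3]
Gen 5 (s1): strand 1 crosses over strand 2. Perm now: [2 1 3]
Gen 6 (s1): strand 2 crosses over strand 1. Perm now: [1 2 3]
Gen 7 (s1^-1): strand 1 crosses under strand 2. Perm now: [2 1 3]
Gen 8 (s2^-1): strand 1 crosses under strand 3. Perm now: [2 3 1]
Gen 9 (s2): strand 3 crosses over strand 1. Perm now: [2 1 3]
Gen 10 (s2^-1): strand 1 crosses under strand 3. Perm now: [2 3 1]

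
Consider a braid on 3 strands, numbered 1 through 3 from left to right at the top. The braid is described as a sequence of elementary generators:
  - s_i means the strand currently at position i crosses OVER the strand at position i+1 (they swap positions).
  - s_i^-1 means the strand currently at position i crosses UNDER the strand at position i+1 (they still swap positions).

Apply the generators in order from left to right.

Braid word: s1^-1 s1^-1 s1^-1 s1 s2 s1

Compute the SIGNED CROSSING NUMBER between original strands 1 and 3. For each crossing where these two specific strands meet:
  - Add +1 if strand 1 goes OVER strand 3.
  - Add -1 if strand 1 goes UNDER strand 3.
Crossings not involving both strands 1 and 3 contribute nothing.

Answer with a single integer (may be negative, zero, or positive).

Gen 1: crossing 1x2. Both 1&3? no. Sum: 0
Gen 2: crossing 2x1. Both 1&3? no. Sum: 0
Gen 3: crossing 1x2. Both 1&3? no. Sum: 0
Gen 4: crossing 2x1. Both 1&3? no. Sum: 0
Gen 5: crossing 2x3. Both 1&3? no. Sum: 0
Gen 6: 1 over 3. Both 1&3? yes. Contrib: +1. Sum: 1

Answer: 1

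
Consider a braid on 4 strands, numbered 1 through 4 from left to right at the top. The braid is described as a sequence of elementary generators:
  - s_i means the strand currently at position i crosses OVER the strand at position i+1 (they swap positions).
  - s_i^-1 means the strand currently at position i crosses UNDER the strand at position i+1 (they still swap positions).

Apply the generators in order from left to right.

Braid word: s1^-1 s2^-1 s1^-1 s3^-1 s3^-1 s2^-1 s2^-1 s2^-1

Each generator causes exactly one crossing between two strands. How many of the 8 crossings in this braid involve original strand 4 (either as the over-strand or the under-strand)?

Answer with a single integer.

Gen 1: crossing 1x2. Involves strand 4? no. Count so far: 0
Gen 2: crossing 1x3. Involves strand 4? no. Count so far: 0
Gen 3: crossing 2x3. Involves strand 4? no. Count so far: 0
Gen 4: crossing 1x4. Involves strand 4? yes. Count so far: 1
Gen 5: crossing 4x1. Involves strand 4? yes. Count so far: 2
Gen 6: crossing 2x1. Involves strand 4? no. Count so far: 2
Gen 7: crossing 1x2. Involves strand 4? no. Count so far: 2
Gen 8: crossing 2x1. Involves strand 4? no. Count so far: 2

Answer: 2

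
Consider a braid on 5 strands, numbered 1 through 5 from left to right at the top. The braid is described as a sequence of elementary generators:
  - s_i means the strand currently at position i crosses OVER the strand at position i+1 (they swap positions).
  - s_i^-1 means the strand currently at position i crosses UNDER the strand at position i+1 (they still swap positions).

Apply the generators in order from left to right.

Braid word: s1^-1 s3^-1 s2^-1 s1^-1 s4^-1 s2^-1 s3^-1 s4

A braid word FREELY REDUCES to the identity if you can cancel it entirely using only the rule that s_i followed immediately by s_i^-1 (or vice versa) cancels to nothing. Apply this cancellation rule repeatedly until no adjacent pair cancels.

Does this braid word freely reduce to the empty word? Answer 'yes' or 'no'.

Answer: no

Derivation:
Gen 1 (s1^-1): push. Stack: [s1^-1]
Gen 2 (s3^-1): push. Stack: [s1^-1 s3^-1]
Gen 3 (s2^-1): push. Stack: [s1^-1 s3^-1 s2^-1]
Gen 4 (s1^-1): push. Stack: [s1^-1 s3^-1 s2^-1 s1^-1]
Gen 5 (s4^-1): push. Stack: [s1^-1 s3^-1 s2^-1 s1^-1 s4^-1]
Gen 6 (s2^-1): push. Stack: [s1^-1 s3^-1 s2^-1 s1^-1 s4^-1 s2^-1]
Gen 7 (s3^-1): push. Stack: [s1^-1 s3^-1 s2^-1 s1^-1 s4^-1 s2^-1 s3^-1]
Gen 8 (s4): push. Stack: [s1^-1 s3^-1 s2^-1 s1^-1 s4^-1 s2^-1 s3^-1 s4]
Reduced word: s1^-1 s3^-1 s2^-1 s1^-1 s4^-1 s2^-1 s3^-1 s4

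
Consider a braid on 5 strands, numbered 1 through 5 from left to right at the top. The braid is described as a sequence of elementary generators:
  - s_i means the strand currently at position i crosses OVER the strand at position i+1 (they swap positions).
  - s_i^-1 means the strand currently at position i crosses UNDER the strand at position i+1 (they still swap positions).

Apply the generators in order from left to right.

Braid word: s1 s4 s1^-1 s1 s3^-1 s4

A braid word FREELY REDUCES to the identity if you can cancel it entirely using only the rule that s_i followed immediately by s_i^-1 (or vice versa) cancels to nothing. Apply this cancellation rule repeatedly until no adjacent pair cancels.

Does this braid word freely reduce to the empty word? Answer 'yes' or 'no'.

Gen 1 (s1): push. Stack: [s1]
Gen 2 (s4): push. Stack: [s1 s4]
Gen 3 (s1^-1): push. Stack: [s1 s4 s1^-1]
Gen 4 (s1): cancels prior s1^-1. Stack: [s1 s4]
Gen 5 (s3^-1): push. Stack: [s1 s4 s3^-1]
Gen 6 (s4): push. Stack: [s1 s4 s3^-1 s4]
Reduced word: s1 s4 s3^-1 s4

Answer: no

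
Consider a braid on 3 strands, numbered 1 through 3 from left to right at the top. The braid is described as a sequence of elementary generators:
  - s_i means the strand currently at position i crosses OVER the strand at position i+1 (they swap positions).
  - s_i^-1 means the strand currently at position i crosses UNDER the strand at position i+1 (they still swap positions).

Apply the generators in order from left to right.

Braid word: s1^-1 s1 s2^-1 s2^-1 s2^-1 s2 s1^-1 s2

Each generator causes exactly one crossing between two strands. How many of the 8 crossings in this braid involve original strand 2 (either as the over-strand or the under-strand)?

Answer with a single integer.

Gen 1: crossing 1x2. Involves strand 2? yes. Count so far: 1
Gen 2: crossing 2x1. Involves strand 2? yes. Count so far: 2
Gen 3: crossing 2x3. Involves strand 2? yes. Count so far: 3
Gen 4: crossing 3x2. Involves strand 2? yes. Count so far: 4
Gen 5: crossing 2x3. Involves strand 2? yes. Count so far: 5
Gen 6: crossing 3x2. Involves strand 2? yes. Count so far: 6
Gen 7: crossing 1x2. Involves strand 2? yes. Count so far: 7
Gen 8: crossing 1x3. Involves strand 2? no. Count so far: 7

Answer: 7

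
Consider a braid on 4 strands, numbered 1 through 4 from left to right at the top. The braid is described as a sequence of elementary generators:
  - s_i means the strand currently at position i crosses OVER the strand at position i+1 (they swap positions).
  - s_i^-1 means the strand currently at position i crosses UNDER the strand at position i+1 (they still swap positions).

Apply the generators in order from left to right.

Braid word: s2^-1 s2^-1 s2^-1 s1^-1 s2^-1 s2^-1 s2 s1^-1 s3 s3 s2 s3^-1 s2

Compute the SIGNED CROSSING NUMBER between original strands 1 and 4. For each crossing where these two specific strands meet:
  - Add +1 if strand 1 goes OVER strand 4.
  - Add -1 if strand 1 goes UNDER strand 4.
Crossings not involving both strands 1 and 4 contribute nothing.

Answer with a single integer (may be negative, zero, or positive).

Gen 1: crossing 2x3. Both 1&4? no. Sum: 0
Gen 2: crossing 3x2. Both 1&4? no. Sum: 0
Gen 3: crossing 2x3. Both 1&4? no. Sum: 0
Gen 4: crossing 1x3. Both 1&4? no. Sum: 0
Gen 5: crossing 1x2. Both 1&4? no. Sum: 0
Gen 6: crossing 2x1. Both 1&4? no. Sum: 0
Gen 7: crossing 1x2. Both 1&4? no. Sum: 0
Gen 8: crossing 3x2. Both 1&4? no. Sum: 0
Gen 9: 1 over 4. Both 1&4? yes. Contrib: +1. Sum: 1
Gen 10: 4 over 1. Both 1&4? yes. Contrib: -1. Sum: 0
Gen 11: crossing 3x1. Both 1&4? no. Sum: 0
Gen 12: crossing 3x4. Both 1&4? no. Sum: 0
Gen 13: 1 over 4. Both 1&4? yes. Contrib: +1. Sum: 1

Answer: 1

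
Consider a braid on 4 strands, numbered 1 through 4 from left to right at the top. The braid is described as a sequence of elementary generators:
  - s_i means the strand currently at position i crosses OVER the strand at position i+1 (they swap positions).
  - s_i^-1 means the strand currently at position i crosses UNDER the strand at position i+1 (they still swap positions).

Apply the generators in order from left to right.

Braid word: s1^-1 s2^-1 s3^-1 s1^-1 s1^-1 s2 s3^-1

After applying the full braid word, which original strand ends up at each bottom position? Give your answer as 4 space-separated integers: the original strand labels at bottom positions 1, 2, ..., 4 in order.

Gen 1 (s1^-1): strand 1 crosses under strand 2. Perm now: [2 1 3 4]
Gen 2 (s2^-1): strand 1 crosses under strand 3. Perm now: [2 3 1 4]
Gen 3 (s3^-1): strand 1 crosses under strand 4. Perm now: [2 3 4 1]
Gen 4 (s1^-1): strand 2 crosses under strand 3. Perm now: [3 2 4 1]
Gen 5 (s1^-1): strand 3 crosses under strand 2. Perm now: [2 3 4 1]
Gen 6 (s2): strand 3 crosses over strand 4. Perm now: [2 4 3 1]
Gen 7 (s3^-1): strand 3 crosses under strand 1. Perm now: [2 4 1 3]

Answer: 2 4 1 3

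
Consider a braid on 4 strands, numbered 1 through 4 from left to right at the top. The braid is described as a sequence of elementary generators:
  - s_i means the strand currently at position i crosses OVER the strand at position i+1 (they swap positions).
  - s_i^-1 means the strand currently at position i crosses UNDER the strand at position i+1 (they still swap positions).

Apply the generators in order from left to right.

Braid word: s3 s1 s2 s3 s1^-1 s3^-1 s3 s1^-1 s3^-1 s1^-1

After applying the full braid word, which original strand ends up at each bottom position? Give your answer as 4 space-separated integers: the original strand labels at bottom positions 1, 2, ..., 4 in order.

Answer: 4 2 1 3

Derivation:
Gen 1 (s3): strand 3 crosses over strand 4. Perm now: [1 2 4 3]
Gen 2 (s1): strand 1 crosses over strand 2. Perm now: [2 1 4 3]
Gen 3 (s2): strand 1 crosses over strand 4. Perm now: [2 4 1 3]
Gen 4 (s3): strand 1 crosses over strand 3. Perm now: [2 4 3 1]
Gen 5 (s1^-1): strand 2 crosses under strand 4. Perm now: [4 2 3 1]
Gen 6 (s3^-1): strand 3 crosses under strand 1. Perm now: [4 2 1 3]
Gen 7 (s3): strand 1 crosses over strand 3. Perm now: [4 2 3 1]
Gen 8 (s1^-1): strand 4 crosses under strand 2. Perm now: [2 4 3 1]
Gen 9 (s3^-1): strand 3 crosses under strand 1. Perm now: [2 4 1 3]
Gen 10 (s1^-1): strand 2 crosses under strand 4. Perm now: [4 2 1 3]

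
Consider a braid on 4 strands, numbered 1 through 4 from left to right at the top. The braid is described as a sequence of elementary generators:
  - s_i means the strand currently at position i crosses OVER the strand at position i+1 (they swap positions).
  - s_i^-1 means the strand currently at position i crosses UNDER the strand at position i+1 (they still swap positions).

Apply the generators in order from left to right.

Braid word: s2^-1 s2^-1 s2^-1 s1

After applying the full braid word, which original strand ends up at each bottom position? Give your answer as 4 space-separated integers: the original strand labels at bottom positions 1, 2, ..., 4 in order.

Gen 1 (s2^-1): strand 2 crosses under strand 3. Perm now: [1 3 2 4]
Gen 2 (s2^-1): strand 3 crosses under strand 2. Perm now: [1 2 3 4]
Gen 3 (s2^-1): strand 2 crosses under strand 3. Perm now: [1 3 2 4]
Gen 4 (s1): strand 1 crosses over strand 3. Perm now: [3 1 2 4]

Answer: 3 1 2 4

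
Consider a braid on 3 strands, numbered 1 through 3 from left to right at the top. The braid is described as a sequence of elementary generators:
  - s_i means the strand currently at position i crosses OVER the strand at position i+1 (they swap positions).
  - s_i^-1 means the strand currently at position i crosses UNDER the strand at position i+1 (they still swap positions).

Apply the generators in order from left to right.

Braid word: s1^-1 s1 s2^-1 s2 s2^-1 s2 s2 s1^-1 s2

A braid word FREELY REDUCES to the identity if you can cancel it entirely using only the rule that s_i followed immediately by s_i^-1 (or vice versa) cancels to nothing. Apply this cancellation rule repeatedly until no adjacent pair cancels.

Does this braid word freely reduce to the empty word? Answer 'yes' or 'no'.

Answer: no

Derivation:
Gen 1 (s1^-1): push. Stack: [s1^-1]
Gen 2 (s1): cancels prior s1^-1. Stack: []
Gen 3 (s2^-1): push. Stack: [s2^-1]
Gen 4 (s2): cancels prior s2^-1. Stack: []
Gen 5 (s2^-1): push. Stack: [s2^-1]
Gen 6 (s2): cancels prior s2^-1. Stack: []
Gen 7 (s2): push. Stack: [s2]
Gen 8 (s1^-1): push. Stack: [s2 s1^-1]
Gen 9 (s2): push. Stack: [s2 s1^-1 s2]
Reduced word: s2 s1^-1 s2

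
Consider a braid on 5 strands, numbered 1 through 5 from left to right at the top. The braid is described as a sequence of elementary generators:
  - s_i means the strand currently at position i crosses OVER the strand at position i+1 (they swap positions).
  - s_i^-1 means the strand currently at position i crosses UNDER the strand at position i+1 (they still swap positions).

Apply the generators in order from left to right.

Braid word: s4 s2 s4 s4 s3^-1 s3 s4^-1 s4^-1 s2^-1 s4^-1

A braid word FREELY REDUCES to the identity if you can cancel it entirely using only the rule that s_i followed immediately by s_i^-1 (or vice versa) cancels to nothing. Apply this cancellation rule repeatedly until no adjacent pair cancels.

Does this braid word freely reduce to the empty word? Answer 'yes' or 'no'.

Gen 1 (s4): push. Stack: [s4]
Gen 2 (s2): push. Stack: [s4 s2]
Gen 3 (s4): push. Stack: [s4 s2 s4]
Gen 4 (s4): push. Stack: [s4 s2 s4 s4]
Gen 5 (s3^-1): push. Stack: [s4 s2 s4 s4 s3^-1]
Gen 6 (s3): cancels prior s3^-1. Stack: [s4 s2 s4 s4]
Gen 7 (s4^-1): cancels prior s4. Stack: [s4 s2 s4]
Gen 8 (s4^-1): cancels prior s4. Stack: [s4 s2]
Gen 9 (s2^-1): cancels prior s2. Stack: [s4]
Gen 10 (s4^-1): cancels prior s4. Stack: []
Reduced word: (empty)

Answer: yes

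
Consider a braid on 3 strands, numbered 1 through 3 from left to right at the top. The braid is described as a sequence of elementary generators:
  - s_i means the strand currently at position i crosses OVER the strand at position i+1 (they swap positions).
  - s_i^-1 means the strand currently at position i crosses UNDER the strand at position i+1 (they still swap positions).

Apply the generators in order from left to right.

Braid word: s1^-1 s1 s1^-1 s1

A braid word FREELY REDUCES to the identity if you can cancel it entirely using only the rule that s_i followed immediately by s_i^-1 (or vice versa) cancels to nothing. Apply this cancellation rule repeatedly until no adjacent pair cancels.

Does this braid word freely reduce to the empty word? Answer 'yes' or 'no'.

Gen 1 (s1^-1): push. Stack: [s1^-1]
Gen 2 (s1): cancels prior s1^-1. Stack: []
Gen 3 (s1^-1): push. Stack: [s1^-1]
Gen 4 (s1): cancels prior s1^-1. Stack: []
Reduced word: (empty)

Answer: yes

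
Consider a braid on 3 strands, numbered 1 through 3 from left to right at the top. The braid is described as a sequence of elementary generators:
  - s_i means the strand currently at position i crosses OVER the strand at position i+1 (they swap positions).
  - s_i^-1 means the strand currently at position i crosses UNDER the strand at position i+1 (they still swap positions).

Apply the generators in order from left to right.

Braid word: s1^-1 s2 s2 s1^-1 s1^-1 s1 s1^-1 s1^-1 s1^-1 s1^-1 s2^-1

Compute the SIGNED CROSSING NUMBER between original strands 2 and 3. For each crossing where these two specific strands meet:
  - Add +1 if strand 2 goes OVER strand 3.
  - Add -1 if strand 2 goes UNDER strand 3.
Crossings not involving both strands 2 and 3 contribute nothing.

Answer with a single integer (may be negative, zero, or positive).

Answer: -1

Derivation:
Gen 1: crossing 1x2. Both 2&3? no. Sum: 0
Gen 2: crossing 1x3. Both 2&3? no. Sum: 0
Gen 3: crossing 3x1. Both 2&3? no. Sum: 0
Gen 4: crossing 2x1. Both 2&3? no. Sum: 0
Gen 5: crossing 1x2. Both 2&3? no. Sum: 0
Gen 6: crossing 2x1. Both 2&3? no. Sum: 0
Gen 7: crossing 1x2. Both 2&3? no. Sum: 0
Gen 8: crossing 2x1. Both 2&3? no. Sum: 0
Gen 9: crossing 1x2. Both 2&3? no. Sum: 0
Gen 10: crossing 2x1. Both 2&3? no. Sum: 0
Gen 11: 2 under 3. Both 2&3? yes. Contrib: -1. Sum: -1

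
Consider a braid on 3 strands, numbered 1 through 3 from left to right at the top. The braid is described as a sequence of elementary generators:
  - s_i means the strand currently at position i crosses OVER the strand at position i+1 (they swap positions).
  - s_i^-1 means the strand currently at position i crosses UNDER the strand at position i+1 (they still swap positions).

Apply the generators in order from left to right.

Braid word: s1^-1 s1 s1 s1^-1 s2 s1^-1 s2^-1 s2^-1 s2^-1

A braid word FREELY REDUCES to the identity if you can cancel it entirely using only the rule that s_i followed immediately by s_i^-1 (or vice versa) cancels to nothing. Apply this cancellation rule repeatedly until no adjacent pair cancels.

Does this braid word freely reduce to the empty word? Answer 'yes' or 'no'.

Answer: no

Derivation:
Gen 1 (s1^-1): push. Stack: [s1^-1]
Gen 2 (s1): cancels prior s1^-1. Stack: []
Gen 3 (s1): push. Stack: [s1]
Gen 4 (s1^-1): cancels prior s1. Stack: []
Gen 5 (s2): push. Stack: [s2]
Gen 6 (s1^-1): push. Stack: [s2 s1^-1]
Gen 7 (s2^-1): push. Stack: [s2 s1^-1 s2^-1]
Gen 8 (s2^-1): push. Stack: [s2 s1^-1 s2^-1 s2^-1]
Gen 9 (s2^-1): push. Stack: [s2 s1^-1 s2^-1 s2^-1 s2^-1]
Reduced word: s2 s1^-1 s2^-1 s2^-1 s2^-1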